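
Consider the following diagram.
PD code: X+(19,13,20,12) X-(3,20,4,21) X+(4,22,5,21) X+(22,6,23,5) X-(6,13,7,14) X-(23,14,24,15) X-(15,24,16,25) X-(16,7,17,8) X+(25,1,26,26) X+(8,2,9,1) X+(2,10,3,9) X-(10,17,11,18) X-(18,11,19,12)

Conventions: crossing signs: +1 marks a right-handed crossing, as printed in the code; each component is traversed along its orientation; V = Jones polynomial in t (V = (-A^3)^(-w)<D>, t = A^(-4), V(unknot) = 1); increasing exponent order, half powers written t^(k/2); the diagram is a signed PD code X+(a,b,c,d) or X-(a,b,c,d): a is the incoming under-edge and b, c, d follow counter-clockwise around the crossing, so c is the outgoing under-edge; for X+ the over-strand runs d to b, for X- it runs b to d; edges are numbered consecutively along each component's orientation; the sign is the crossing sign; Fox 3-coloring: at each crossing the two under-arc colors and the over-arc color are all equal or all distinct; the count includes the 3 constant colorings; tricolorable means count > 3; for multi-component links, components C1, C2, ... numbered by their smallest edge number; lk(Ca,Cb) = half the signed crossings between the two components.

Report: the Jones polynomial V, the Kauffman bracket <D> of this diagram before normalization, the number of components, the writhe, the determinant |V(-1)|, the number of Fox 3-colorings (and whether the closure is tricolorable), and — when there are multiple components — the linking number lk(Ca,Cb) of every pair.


Jones polynomial: V(t) = -t^-5 + t^-4 - t^-3 + 2t^-2 - t^-1 + 2 - t
<D> = A^-7 - 2A^-3 + A - 2A^5 + A^9 - A^13 + A^17; writhe -1
components 1, writhe -1 (13 crossings)
3-colorings: 9 of 3^13, det 9 — tricolorable
note: w = -1 shifts under R1 moves; the (-A^3)^(1) factor cancels that in V


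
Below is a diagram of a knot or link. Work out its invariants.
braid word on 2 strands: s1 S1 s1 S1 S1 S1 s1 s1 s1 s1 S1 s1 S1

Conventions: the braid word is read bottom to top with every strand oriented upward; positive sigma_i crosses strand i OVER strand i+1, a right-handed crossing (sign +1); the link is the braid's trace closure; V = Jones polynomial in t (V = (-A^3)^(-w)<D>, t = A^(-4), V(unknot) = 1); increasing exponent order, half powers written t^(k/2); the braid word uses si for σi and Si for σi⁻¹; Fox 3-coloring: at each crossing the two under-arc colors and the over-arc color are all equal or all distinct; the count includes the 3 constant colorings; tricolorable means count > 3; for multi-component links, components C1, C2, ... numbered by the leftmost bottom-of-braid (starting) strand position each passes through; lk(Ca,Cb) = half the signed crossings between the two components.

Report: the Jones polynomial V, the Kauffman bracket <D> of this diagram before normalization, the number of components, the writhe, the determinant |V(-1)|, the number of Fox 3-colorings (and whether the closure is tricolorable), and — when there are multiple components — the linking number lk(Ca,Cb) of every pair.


Jones polynomial: V(t) = 1
<D> = -A^3; writhe +1
components 1, writhe +1 (13 crossings)
3-colorings: 3 of 3^13, det 1 — not tricolorable
note: det 1 = |V(-1)|; not divisible by 3, so not tricolorable


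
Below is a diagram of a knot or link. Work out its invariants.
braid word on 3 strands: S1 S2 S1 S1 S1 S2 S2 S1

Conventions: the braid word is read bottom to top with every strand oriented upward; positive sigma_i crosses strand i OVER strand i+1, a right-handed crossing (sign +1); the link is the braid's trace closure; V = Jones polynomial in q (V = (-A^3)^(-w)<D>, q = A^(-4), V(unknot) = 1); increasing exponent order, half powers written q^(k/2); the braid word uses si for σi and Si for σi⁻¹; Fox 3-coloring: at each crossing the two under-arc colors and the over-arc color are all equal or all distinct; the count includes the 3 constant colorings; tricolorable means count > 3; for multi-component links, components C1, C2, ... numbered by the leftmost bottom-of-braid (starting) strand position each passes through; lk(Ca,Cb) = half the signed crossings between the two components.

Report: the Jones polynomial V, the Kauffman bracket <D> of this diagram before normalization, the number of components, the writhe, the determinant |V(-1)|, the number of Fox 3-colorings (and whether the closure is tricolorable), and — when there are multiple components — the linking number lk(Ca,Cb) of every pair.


V = -q^-8 + q^-5 + q^-3
<D> = A^-12 + A^-4 - A^8 (w = -8)
1 component over 8 crossings, w = -8
9 Fox colorings among 3^8, |V(-1)| = 3: tricolorable
why: |V(-1)| = 3: so tricolorable, since 3 divides 3


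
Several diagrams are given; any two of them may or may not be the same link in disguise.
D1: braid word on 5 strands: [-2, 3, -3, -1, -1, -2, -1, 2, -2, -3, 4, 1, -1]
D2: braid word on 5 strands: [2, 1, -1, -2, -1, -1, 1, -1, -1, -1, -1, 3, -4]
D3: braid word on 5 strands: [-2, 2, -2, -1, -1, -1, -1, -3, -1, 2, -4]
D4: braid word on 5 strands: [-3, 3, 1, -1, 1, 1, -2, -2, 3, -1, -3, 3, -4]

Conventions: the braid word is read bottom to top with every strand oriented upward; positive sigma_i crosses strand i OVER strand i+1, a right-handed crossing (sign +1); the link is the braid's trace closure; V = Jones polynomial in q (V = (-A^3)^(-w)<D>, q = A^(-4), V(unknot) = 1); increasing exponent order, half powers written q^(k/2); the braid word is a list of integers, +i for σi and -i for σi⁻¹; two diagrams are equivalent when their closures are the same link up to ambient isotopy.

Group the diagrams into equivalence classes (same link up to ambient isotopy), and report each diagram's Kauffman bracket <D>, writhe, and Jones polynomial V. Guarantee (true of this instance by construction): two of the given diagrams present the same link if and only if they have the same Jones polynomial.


equivalence classes: {D1} | {D2, D3} | {D4}
D1 (bracket A^-9 + A^-1 - A^3 + A^7; 13 crossings at w = -5): V = -q^(-11/2) + q^(-9/2) - q^(-7/2) - q^(-3/2)
V(D2) = q^(-15/2) - q^(-7/2) - q^(-5/2) - q^(-3/2)  (w -5, c 13, <D> = A^-9 + A^-5 + A^-1 - A^15)
V(D3) = q^(-15/2) - q^(-7/2) - q^(-5/2) - q^(-3/2)  [11 crossings, <D> = A^-15 + A^-11 + A^-7 - A^9, w = -7]
V(D4) = -q^(-5/2) - q^(-1/2)  (w -1, c 13, <D> = A^-1 + A^7)
key observation: 3 classes among 4 diagrams; unequal V(q) rules out equality


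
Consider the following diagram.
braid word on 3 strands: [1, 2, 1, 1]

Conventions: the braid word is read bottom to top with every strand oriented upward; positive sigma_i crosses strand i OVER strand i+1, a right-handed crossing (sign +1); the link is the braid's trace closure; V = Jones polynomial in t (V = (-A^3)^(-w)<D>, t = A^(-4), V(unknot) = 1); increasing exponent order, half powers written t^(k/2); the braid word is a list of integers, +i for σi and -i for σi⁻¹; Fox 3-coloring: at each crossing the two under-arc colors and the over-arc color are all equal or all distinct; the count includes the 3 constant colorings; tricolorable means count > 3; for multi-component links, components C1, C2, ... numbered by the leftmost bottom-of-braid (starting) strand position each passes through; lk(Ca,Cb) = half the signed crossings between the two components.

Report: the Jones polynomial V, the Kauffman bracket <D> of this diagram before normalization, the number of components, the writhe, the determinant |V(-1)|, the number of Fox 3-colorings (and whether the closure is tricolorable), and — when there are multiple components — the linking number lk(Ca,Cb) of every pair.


V = t + t^3 - t^4
<D> = -A^-4 + 1 + A^8 (w = +4)
1 component over 4 crossings, w = +4
9 Fox colorings among 3^4, |V(-1)| = 3: tricolorable
why: the span of V is 3, forcing >= 3 crossings in any diagram


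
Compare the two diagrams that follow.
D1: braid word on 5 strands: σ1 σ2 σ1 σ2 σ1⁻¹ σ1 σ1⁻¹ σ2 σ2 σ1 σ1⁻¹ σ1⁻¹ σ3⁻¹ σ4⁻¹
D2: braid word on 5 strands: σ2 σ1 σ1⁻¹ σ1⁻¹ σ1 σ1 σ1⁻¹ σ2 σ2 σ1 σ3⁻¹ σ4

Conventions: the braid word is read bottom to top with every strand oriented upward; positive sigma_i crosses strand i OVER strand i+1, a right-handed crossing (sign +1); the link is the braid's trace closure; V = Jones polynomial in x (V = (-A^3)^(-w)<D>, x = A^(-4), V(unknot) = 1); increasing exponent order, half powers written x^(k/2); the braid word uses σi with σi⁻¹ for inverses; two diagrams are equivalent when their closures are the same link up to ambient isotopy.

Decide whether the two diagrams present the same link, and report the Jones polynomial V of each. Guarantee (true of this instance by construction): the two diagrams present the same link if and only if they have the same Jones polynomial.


equivalent: yes
V(D1) = x + x^3 - x^4  (w +2, c 14, <D> = -A^-10 + A^-6 + A^2)
V(D2) = x + x^3 - x^4  [12 crossings, <D> = -A^-4 + 1 + A^8, w = +4]
key observation: one V(x) for all 2 diagrams — one class (guaranteed)


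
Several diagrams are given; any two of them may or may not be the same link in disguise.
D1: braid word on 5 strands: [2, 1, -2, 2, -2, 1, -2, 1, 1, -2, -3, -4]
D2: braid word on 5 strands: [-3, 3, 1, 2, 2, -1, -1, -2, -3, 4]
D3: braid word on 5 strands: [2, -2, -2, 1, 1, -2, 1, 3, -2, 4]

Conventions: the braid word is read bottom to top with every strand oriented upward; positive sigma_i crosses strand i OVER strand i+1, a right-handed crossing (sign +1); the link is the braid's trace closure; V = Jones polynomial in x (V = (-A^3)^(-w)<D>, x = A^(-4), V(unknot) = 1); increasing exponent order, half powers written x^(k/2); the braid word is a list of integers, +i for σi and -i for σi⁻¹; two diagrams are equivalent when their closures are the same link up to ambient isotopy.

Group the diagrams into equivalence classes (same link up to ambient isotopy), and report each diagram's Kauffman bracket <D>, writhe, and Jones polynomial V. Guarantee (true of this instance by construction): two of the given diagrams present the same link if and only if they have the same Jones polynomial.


classes: {D1} | {D2} | {D3}
V(D1) = x^-1 - 1 + 2x - 2x^2 + 2x^3 - 2x^4 + x^5  [12 crossings, <D> = A^-20 - 2A^-16 + 2A^-12 - 2A^-8 + 2A^-4 - 1 + A^4, w = 0]
D2 (bracket A^-8 - A^-4 + 1 - A^4 + A^8; 10 crossings at w = 0): V = x^-2 - x^-1 + 1 - x + x^2
D3 (bracket -A^-6 + 2A^-2 - 2A^2 + 3A^6 - 2A^10 + 2A^14 - A^18; 10 crossings at w = +2): V = -x^-3 + 2x^-2 - 2x^-1 + 3 - 2x + 2x^2 - x^3
note: 3 values of V(x) split the 3 diagrams


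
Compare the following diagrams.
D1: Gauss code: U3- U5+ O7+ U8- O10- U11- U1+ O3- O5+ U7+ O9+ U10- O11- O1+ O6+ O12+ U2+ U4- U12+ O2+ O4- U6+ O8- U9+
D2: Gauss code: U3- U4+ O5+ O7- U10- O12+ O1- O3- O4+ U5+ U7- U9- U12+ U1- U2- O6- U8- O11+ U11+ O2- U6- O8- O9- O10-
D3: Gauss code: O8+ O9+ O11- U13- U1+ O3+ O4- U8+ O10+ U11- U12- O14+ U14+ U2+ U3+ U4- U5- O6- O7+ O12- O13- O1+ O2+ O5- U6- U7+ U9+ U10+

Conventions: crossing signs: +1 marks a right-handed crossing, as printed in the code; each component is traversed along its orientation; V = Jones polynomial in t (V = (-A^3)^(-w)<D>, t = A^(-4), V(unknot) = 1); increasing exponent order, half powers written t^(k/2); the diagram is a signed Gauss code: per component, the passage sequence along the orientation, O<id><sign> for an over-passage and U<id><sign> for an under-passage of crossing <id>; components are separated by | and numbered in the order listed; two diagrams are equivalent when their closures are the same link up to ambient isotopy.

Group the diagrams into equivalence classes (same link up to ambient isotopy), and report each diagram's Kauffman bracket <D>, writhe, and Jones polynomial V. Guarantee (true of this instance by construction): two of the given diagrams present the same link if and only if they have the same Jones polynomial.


grouping into links: {D1} | {D2} | {D3}
V(D1) = t^-2 - t^-1 + 1 - t + t^2  (w +2, c 12, <D> = A^-2 - A^2 + A^6 - A^10 + A^14)
D2 (bracket A^-8 + 1 - A^4; 12 crossings at w = -4): V = -t^-4 + t^-3 + t^-1
D3 (bracket A^6; 14 crossings at w = +2): V = 1
why: 3 classes among 3 diagrams; unequal V(t) rules out equality


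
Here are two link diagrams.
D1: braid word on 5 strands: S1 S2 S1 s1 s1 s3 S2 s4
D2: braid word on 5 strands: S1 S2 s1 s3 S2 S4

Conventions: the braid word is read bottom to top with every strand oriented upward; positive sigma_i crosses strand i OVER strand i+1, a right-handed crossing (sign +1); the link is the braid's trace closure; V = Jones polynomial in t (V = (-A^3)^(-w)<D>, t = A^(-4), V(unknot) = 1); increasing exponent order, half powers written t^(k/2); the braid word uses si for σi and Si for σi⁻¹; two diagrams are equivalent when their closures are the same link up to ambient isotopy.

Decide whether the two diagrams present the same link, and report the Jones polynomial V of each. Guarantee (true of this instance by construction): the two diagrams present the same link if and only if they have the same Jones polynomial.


equivalent: yes
V(D1) = 1  (w 0, c 8, <D> = 1)
V(D2) = 1  (w -2, c 6, <D> = A^-6)
why: all 2 diagrams share one V(t), hence one class


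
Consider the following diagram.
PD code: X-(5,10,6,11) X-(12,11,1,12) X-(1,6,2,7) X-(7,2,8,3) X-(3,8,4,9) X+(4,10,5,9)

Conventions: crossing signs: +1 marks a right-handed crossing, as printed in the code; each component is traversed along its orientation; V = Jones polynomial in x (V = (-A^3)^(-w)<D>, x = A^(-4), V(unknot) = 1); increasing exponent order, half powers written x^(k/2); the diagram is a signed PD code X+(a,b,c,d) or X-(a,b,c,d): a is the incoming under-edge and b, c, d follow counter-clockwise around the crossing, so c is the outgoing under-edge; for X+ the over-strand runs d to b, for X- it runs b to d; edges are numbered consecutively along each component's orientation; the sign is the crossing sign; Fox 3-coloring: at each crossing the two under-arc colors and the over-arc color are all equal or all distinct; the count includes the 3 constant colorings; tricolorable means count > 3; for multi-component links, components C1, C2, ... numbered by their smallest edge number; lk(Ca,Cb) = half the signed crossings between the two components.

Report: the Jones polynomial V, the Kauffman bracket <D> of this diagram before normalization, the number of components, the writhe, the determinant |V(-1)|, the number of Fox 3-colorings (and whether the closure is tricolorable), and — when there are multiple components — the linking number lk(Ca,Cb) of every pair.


Jones polynomial: V(x) = -x^-4 + x^-3 + x^-1
<D> = A^-8 + 1 - A^4; writhe -4
components 1, writhe -4 (6 crossings)
3-colorings: 9 of 3^6, det 3 — tricolorable
note: the span of V is 3, forcing >= 3 crossings in any diagram


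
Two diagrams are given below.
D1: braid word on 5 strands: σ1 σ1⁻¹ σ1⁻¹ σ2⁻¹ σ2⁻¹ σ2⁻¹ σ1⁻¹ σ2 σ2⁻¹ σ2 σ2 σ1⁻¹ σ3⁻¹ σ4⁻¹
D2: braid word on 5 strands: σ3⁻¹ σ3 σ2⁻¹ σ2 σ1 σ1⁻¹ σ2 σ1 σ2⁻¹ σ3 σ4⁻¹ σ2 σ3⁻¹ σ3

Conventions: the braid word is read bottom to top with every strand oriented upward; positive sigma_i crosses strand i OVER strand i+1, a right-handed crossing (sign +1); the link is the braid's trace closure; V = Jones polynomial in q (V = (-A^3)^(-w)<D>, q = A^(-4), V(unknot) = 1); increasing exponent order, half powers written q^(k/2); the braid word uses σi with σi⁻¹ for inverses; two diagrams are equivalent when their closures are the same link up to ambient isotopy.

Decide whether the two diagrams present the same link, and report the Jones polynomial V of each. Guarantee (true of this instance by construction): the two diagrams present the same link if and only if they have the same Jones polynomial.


equivalent: no
V(D1) = q^-7 - 2q^-6 + 2q^-5 - 3q^-4 + 3q^-3 - 2q^-2 + 2q^-1  (w -6, c 14, <D> = 2A^-14 - 2A^-10 + 3A^-6 - 3A^-2 + 2A^2 - 2A^6 + A^10)
V(D2) = 1  (w +2, c 14, <D> = A^6)
why: V(q) takes 2 values over 2 diagrams, fixing the grouping


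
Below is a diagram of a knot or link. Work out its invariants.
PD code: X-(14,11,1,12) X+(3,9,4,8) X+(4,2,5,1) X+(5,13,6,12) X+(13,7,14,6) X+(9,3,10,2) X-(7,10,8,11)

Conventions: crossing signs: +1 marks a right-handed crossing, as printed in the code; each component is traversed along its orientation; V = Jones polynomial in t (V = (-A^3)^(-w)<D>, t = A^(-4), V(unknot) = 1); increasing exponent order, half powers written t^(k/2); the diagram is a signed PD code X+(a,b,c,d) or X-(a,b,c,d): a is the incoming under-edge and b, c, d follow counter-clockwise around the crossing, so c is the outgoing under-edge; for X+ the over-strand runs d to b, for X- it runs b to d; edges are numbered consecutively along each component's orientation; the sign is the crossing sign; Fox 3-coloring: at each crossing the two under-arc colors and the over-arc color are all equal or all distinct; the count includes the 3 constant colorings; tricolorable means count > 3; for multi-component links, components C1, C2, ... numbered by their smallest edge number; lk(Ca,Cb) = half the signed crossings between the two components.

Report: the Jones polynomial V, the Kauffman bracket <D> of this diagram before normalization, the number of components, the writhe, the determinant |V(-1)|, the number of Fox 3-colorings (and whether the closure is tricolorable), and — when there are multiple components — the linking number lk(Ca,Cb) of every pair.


V(t) = t + t^3 - t^4
bracket: A^-7 - A^-3 - A^5, w = +3
1 component, writhe +3, over 7 crossings
det 3, colorings 9 of 3^7 — tricolorable
observation: |V(-1)| = 3: so tricolorable, since 3 divides 3


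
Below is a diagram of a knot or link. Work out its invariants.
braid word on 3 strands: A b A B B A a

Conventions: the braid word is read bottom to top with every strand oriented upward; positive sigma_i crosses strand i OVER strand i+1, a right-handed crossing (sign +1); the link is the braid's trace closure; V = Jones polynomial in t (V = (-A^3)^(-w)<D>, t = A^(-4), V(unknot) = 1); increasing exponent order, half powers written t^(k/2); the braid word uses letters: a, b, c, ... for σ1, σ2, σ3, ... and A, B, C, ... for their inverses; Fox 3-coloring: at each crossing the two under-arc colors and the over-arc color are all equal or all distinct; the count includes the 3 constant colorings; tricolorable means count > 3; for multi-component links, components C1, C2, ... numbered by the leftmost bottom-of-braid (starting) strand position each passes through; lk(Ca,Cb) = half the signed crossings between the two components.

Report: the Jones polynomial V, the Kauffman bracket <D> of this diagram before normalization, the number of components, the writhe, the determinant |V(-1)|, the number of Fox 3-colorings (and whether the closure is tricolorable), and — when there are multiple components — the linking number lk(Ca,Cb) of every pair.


Jones polynomial: V(t) = -t^(-9/2) - t^(-5/2) + t^(-3/2) - t^(-1/2)
<D> = A^-7 - A^-3 + A + A^9; writhe -3
components 2, writhe -3 (7 crossings)
linking number lk(C1,C2) = -2
3-colorings: 3 of 3^7, det 4 — not tricolorable
note: the span of V is 4, within the link bound 7 + 2 - 1


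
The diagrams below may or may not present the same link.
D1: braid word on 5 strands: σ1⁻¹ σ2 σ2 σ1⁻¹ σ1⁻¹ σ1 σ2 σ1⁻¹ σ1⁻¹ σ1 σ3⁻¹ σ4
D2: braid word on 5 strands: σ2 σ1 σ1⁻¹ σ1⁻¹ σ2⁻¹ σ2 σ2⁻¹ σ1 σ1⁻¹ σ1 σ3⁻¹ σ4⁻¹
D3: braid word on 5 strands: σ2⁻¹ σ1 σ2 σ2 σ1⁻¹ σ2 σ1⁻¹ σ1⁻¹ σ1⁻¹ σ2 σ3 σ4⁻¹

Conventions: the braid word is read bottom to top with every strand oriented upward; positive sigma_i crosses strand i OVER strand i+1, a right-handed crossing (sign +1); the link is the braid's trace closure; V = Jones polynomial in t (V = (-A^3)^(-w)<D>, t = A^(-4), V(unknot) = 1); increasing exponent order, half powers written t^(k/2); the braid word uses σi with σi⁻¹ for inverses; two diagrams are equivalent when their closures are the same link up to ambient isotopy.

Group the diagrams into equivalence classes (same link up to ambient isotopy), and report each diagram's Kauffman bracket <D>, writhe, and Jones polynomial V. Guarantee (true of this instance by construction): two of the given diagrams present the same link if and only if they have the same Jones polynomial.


classes: {D1, D3} | {D2}
V(D1) = -t^-3 + 2t^-2 - 2t^-1 + 3 - 2t + 2t^2 - t^3  [12 crossings, <D> = -A^-12 + 2A^-8 - 2A^-4 + 3 - 2A^4 + 2A^8 - A^12, w = 0]
V(D2) = 1  (w -2, c 12, <D> = A^-6)
V(D3) = -t^-3 + 2t^-2 - 2t^-1 + 3 - 2t + 2t^2 - t^3  [12 crossings, <D> = -A^-12 + 2A^-8 - 2A^-4 + 3 - 2A^4 + 2A^8 - A^12, w = 0]
note: V(t) takes 2 values over 3 diagrams, fixing the grouping


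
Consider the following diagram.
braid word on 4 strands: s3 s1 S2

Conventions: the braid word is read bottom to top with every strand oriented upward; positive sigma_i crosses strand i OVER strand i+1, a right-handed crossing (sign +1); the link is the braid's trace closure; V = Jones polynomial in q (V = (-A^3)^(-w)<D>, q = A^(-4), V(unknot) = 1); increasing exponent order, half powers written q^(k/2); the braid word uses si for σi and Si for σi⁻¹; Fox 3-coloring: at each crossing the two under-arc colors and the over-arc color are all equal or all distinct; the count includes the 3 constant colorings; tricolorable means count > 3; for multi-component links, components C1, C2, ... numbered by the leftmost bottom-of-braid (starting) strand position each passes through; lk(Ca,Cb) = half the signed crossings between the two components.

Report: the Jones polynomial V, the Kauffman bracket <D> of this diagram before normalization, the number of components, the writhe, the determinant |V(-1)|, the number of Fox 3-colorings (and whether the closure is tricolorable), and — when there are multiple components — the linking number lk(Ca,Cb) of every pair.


V = 1
<D> = -A^3 (w = +1)
1 component over 3 crossings, w = +1
3 Fox colorings among 3^3, |V(-1)| = 1: not tricolorable
why: w = +1 (over 3 crossings) is diagram-only; (-A^3)^(-1) removes it from V


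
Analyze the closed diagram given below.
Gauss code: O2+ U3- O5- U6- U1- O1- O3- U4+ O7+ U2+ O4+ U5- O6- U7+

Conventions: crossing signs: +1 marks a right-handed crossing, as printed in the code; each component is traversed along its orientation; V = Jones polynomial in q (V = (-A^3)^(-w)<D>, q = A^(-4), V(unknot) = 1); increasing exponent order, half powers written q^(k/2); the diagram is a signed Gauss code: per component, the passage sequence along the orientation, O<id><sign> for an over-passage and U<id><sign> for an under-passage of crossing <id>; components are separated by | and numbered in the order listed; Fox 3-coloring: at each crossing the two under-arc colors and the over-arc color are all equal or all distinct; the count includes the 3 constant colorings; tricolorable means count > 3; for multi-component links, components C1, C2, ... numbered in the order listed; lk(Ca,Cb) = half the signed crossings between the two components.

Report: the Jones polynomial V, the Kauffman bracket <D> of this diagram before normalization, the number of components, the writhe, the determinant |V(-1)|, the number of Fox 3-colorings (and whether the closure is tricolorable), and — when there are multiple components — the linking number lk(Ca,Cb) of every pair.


V(q) = -q^-3 + 2q^-2 - 2q^-1 + 3 - 2q + 2q^2 - q^3
bracket: A^-15 - 2A^-11 + 2A^-7 - 3A^-3 + 2A - 2A^5 + A^9, w = -1
1 component, writhe -1, over 7 crossings
det 13, colorings 3 of 3^7 — not tricolorable
observation: the span of V is 6, forcing >= 6 crossings in any diagram


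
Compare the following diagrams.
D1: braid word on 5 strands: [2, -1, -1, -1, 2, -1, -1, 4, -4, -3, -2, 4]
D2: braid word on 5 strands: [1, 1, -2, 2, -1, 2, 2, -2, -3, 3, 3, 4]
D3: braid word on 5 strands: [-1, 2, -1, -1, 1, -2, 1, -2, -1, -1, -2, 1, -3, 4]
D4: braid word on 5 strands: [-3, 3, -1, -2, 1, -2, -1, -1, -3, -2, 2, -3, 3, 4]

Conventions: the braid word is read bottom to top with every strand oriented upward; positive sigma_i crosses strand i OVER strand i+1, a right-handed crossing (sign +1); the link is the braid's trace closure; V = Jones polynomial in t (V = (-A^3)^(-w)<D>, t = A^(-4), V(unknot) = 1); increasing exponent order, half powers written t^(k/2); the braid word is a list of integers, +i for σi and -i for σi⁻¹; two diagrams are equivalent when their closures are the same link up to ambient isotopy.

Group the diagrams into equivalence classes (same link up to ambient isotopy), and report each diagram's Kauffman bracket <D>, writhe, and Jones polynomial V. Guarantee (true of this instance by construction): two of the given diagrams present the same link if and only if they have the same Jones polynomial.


classes: {D1} | {D2} | {D3, D4}
V(D1) = -t^-7 + t^-6 - t^-5 + t^-4 + t^-2  [12 crossings, <D> = A^-4 + A^4 - A^8 + A^12 - A^16, w = -4]
V(D2) = 1  [12 crossings, <D> = A^12, w = +4]
V(D3) = -t^-6 + t^-5 - t^-4 + 2t^-3 - t^-2 + t^-1  (w -4, c 14, <D> = A^-8 - A^-4 + 2 - A^4 + A^8 - A^12)
V(D4) = -t^-6 + t^-5 - t^-4 + 2t^-3 - t^-2 + t^-1  [14 crossings, <D> = A^-8 - A^-4 + 2 - A^4 + A^8 - A^12, w = -4]
note: 3 values of V(t) split the 4 diagrams


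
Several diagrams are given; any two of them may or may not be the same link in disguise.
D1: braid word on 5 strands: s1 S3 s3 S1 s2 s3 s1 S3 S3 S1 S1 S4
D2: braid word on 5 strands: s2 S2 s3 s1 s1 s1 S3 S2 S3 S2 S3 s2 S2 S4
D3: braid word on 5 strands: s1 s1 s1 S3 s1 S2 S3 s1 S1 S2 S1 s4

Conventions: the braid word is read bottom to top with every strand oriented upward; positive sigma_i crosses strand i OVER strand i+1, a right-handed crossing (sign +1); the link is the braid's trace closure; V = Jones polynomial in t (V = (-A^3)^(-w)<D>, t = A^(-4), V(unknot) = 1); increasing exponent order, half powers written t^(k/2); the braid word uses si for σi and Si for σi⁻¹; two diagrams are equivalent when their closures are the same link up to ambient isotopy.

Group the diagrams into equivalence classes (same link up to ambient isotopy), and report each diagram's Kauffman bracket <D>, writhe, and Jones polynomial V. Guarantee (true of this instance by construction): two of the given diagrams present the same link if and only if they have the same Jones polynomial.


equivalence classes: {D1} | {D2, D3}
D1 (bracket A^-6; 12 crossings at w = -2): V = 1
V(D2) = -t^-3 + t^-2 - t^-1 + 3 - t + t^2 - t^3  [14 crossings, <D> = -A^-18 + A^-14 - A^-10 + 3A^-6 - A^-2 + A^2 - A^6, w = -2]
D3 (bracket -A^-12 + A^-8 - A^-4 + 3 - A^4 + A^8 - A^12; 12 crossings at w = 0): V = -t^-3 + t^-2 - t^-1 + 3 - t + t^2 - t^3
key observation: V(t) takes 2 values over 3 diagrams, fixing the grouping


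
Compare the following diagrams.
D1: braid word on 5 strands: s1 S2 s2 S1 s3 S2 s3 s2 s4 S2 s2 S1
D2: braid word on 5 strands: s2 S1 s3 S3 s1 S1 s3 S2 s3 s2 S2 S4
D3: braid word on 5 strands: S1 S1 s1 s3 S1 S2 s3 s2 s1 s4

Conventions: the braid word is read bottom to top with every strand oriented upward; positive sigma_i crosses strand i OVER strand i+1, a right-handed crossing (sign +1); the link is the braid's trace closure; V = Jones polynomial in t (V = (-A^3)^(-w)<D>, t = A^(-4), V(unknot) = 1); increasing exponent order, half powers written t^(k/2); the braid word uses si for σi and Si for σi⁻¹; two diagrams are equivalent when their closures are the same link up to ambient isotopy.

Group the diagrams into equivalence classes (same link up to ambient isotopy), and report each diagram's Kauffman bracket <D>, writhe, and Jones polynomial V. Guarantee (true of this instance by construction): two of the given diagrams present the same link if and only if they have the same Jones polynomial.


grouping into links: {D1, D2, D3}
V(D1) = 1  (w +2, c 12, <D> = A^6)
V(D2) = 1  [12 crossings, <D> = 1, w = 0]
D3 (bracket A^6; 10 crossings at w = +2): V = 1
why: one V(t) for all 3 diagrams — one class (guaranteed)


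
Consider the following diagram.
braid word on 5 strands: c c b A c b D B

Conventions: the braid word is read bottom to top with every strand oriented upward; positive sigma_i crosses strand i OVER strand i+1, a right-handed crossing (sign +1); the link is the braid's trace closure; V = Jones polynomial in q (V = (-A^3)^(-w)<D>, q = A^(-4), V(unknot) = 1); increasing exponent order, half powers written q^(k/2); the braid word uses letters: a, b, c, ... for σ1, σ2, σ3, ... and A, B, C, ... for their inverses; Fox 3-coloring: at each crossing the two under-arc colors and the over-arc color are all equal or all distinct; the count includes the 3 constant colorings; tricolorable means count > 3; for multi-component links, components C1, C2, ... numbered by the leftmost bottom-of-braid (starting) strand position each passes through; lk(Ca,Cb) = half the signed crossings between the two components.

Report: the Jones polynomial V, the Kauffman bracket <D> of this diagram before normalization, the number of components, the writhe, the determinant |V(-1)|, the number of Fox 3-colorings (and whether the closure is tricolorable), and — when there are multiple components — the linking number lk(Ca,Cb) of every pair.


V = q + q^3 - q^4
<D> = -A^-10 + A^-6 + A^2 (w = +2)
1 component over 8 crossings, w = +2
9 Fox colorings among 3^8, |V(-1)| = 3: tricolorable
why: |V(-1)| = 3: so tricolorable, since 3 divides 3


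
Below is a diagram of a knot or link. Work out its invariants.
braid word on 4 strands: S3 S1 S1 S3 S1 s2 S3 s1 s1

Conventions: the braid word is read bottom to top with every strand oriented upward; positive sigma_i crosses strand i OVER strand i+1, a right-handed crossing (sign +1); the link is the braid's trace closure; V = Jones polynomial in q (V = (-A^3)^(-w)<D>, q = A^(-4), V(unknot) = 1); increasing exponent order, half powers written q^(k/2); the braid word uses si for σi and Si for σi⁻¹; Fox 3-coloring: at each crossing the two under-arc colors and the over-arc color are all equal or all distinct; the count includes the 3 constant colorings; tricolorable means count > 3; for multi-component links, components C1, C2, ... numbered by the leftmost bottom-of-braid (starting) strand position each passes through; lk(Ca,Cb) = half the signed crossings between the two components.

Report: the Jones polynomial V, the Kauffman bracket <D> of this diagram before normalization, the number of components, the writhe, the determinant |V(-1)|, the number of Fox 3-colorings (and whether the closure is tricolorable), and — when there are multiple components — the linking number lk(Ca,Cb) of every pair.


Jones polynomial: V(q) = -q^-4 + q^-3 + q^-1
<D> = -A^-5 - A^3 + A^7; writhe -3
components 1, writhe -3 (9 crossings)
3-colorings: 9 of 3^9, det 3 — tricolorable
note: w = -3 (over 9 crossings) is diagram-only; (-A^3)^(3) removes it from V


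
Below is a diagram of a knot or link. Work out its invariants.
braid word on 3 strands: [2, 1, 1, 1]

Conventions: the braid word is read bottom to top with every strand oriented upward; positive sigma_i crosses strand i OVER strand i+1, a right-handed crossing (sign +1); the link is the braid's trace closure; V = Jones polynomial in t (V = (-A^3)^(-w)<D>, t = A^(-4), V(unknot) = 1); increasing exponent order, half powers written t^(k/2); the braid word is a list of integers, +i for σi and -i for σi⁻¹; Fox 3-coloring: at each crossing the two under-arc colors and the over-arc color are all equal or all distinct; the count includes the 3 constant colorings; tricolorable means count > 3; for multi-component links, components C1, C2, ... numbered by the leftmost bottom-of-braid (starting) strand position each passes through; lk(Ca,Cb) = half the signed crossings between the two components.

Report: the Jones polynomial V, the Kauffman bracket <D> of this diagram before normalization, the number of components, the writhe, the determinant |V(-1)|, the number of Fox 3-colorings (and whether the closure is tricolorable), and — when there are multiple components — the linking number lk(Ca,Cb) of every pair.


Jones polynomial: V(t) = t + t^3 - t^4
<D> = -A^-4 + 1 + A^8; writhe +4
components 1, writhe +4 (4 crossings)
3-colorings: 9 of 3^4, det 3 — tricolorable
note: w = +4 (over 4 crossings) is diagram-only; (-A^3)^(-4) removes it from V


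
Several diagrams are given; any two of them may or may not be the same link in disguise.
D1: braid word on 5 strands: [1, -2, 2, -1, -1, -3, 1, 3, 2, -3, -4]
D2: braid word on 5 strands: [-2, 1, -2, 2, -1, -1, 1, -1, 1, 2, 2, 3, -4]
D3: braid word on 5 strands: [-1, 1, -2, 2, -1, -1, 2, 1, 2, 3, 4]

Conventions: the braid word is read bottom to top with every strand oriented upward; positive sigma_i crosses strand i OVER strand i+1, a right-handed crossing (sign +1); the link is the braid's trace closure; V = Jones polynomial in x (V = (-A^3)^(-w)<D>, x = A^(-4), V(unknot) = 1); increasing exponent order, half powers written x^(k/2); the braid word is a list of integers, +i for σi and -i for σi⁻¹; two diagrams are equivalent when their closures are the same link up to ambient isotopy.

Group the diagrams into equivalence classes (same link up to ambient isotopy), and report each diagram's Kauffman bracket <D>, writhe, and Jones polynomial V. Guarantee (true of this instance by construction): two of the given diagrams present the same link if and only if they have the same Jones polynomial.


grouping into links: {D1, D2, D3}
V(D1) = -x^(-1/2) - x^(1/2)  (w -1, c 11, <D> = A^-5 + A^-1)
V(D2) = -x^(-1/2) - x^(1/2)  [13 crossings, <D> = A + A^5, w = +1]
V(D3) = -x^(-1/2) - x^(1/2)  [11 crossings, <D> = A^7 + A^11, w = +3]
why: one V(x) for all 3 diagrams — one class (guaranteed)


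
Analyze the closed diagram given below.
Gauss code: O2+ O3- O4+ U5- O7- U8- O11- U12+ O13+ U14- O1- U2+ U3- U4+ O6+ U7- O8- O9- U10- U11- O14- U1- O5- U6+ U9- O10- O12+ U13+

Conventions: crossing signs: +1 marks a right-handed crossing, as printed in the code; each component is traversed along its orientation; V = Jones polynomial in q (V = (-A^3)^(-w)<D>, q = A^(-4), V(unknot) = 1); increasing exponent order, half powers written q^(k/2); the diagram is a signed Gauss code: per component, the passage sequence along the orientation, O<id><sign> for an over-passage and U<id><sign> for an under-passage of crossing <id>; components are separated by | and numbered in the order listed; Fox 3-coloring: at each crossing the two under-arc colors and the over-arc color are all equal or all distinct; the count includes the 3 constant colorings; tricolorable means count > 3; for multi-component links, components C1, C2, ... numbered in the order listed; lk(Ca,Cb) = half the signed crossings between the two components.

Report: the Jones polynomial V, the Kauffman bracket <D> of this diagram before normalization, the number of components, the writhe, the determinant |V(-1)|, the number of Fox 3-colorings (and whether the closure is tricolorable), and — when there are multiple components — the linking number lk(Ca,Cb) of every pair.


V(q) = q^-9 - 3q^-8 + 5q^-7 - 8q^-6 + 10q^-5 - 11q^-4 + 11q^-3 - 8q^-2 + 6q^-1 - 3 + q
bracket: A^-16 - 3A^-12 + 6A^-8 - 8A^-4 + 11 - 11A^4 + 10A^8 - 8A^12 + 5A^16 - 3A^20 + A^24, w = -4
1 component, writhe -4, over 14 crossings
det 67, colorings 3 of 3^14 — not tricolorable
observation: |V(-1)| = 67: so not tricolorable, since 3 does not divide 67


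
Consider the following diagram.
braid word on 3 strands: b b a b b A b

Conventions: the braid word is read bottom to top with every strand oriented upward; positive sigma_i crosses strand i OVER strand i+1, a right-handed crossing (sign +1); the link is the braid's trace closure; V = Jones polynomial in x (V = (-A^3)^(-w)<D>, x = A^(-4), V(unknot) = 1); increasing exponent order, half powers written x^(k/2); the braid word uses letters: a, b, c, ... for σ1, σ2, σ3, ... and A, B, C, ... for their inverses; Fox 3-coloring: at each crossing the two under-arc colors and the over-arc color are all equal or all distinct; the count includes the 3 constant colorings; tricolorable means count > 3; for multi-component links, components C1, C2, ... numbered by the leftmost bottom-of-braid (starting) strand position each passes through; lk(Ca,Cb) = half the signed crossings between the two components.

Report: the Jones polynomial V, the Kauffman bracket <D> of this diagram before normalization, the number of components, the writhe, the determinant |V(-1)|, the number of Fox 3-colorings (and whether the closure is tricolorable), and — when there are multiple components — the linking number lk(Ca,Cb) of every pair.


V = -x^(3/2) - 2x^(7/2) + x^(9/2) - x^(11/2) + x^(13/2)
<D> = -A^-11 + A^-7 - A^-3 + 2A + A^9 (w = +5)
2 components over 7 crossings, w = +5
lk(C1,C2): +1
9 Fox colorings among 3^7, |V(-1)| = 6: tricolorable
why: the 1 component pair carries total linking +1


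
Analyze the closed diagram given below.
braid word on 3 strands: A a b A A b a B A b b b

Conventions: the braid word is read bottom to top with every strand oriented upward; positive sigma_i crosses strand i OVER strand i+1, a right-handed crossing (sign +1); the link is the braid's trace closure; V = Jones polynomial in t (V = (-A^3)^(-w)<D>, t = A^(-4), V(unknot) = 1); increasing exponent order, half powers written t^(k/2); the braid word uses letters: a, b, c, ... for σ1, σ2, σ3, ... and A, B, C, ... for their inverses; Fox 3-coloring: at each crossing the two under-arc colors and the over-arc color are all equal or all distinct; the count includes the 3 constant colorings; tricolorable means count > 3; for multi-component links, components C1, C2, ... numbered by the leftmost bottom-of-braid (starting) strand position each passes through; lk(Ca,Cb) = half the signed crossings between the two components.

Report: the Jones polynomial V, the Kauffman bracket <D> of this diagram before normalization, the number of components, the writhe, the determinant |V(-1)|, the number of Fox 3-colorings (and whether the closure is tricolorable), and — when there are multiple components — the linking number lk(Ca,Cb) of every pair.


Jones polynomial: V(t) = -t^-2 + t^-1 - 1 + 3t - 2t^2 + 3t^3 - 2t^4 + t^5 - t^6
<D> = -A^-18 + A^-14 - 2A^-10 + 3A^-6 - 2A^-2 + 3A^2 - A^6 + A^10 - A^14; writhe +2
components 1, writhe +2 (12 crossings)
3-colorings: 9 of 3^12, det 15 — tricolorable
note: the word shrinks to σ2 σ1⁻¹ σ1⁻¹ σ2 σ1 σ2⁻¹ σ1⁻¹ σ2 σ2 σ2 after cancelling


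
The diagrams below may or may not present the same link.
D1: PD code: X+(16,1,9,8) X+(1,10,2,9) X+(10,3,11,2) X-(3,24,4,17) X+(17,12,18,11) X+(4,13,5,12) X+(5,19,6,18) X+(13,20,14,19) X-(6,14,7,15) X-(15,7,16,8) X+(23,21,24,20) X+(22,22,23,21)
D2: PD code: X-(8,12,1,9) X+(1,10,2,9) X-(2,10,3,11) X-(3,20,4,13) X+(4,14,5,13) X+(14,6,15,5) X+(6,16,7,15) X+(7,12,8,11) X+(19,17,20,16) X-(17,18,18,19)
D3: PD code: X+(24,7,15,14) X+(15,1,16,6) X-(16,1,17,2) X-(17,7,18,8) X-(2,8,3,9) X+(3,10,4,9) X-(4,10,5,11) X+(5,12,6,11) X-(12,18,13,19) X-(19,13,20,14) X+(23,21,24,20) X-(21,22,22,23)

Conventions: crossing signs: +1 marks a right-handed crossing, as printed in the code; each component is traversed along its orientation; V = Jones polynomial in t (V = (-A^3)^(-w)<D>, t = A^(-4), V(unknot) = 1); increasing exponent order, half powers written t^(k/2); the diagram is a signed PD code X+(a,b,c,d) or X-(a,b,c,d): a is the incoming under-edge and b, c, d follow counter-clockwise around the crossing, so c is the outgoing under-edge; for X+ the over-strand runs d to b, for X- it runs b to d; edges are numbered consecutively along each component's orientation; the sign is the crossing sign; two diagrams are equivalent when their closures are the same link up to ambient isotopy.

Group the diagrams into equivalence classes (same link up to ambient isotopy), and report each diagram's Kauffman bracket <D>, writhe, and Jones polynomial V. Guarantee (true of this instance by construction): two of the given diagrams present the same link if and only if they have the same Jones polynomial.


grouping into links: {D1} | {D2} | {D3}
V(D1) = t + 2t^3 + t^5  (w +6, c 12, <D> = A^-2 + 2A^6 + A^14)
V(D2) = 1 + t + t^2 + t^3  [10 crossings, <D> = A^-6 + A^-2 + A^2 + A^6, w = +2]
V(D3) = t^-3 + t^-2 + t^-1 + 1  [12 crossings, <D> = A^-6 + A^-2 + A^2 + A^6, w = -2]
why: 3 values of V(t) split the 3 diagrams
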